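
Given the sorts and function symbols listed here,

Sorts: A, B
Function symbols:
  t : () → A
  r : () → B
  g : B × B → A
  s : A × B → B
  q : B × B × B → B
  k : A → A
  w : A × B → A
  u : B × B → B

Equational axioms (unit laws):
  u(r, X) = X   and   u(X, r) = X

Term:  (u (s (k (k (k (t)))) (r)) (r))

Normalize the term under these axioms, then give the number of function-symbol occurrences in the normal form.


size = 6

1. (u (s (k (k (k (t)))) (r)) (r))  →  (s (k (k (k (t)))) (r))
normal form: (s (k (k (k (t)))) (r))


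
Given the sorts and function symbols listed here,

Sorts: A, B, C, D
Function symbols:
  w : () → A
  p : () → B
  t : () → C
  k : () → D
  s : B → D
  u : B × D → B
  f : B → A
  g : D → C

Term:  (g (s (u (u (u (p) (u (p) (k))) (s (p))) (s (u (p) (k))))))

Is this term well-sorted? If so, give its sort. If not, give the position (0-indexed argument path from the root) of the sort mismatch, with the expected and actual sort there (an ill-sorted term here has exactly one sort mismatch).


ill-sorted at position [0, 0, 0, 0, 1]: expected D, got B

          (p) : B
            (p) : B
            (k) : D
          (u (p) (k)) : B
        (u (p) (u (p) (k))) : ✗ arg 1 at [0, 0, 0, 0, 1] has sort B, expected D
          (p) : B
        (s (p)) : D
          (p) : B
          (k) : D
        (u (p) (k)) : B
      (s (u (p) (k))) : D


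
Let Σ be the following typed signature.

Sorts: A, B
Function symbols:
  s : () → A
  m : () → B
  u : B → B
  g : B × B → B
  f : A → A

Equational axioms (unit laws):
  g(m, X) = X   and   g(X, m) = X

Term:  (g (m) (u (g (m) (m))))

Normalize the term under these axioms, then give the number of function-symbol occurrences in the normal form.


1. (g (m) (u (g (m) (m))))  →  (u (g (m) (m)))
2. (u (g (m) (m)))  →  (u (m))
normal form: (u (m))

size = 2


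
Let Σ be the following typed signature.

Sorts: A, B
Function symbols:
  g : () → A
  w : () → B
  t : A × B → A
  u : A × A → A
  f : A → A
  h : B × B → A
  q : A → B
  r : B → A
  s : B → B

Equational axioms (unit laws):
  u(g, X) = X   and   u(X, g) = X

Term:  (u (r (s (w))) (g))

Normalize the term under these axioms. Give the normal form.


1. (u (r (s (w))) (g))  →  (r (s (w)))

normal form = (r (s (w)))


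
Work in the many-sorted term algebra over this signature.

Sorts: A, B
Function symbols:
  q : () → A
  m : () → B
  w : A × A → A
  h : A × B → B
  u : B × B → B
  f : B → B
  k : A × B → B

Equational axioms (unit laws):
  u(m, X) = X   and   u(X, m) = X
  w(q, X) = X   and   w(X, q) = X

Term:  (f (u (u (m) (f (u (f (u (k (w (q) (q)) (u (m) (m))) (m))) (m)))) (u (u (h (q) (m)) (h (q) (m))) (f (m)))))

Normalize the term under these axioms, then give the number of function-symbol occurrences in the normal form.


1. (f (u (u (m) (f (u (f (u (k (w (q) (q)) (u (m) (m))) (m))) (m)))) (u (u (h (q) (m)) (h (q) (m))) (f (m)))))  →  (f (u (f (u (f (u (k (w (q) (q)) (u (m) (m))) (m))) (m))) (u (u (h (q) (m)) (h (q) (m))) (f (m)))))
2. (f (u (f (u (f (u (k (w (q) (q)) (u (m) (m))) (m))) (m))) (u (u (h (q) (m)) (h (q) (m))) (f (m)))))  →  (f (u (f (f (u (k (w (q) (q)) (u (m) (m))) (m)))) (u (u (h (q) (m)) (h (q) (m))) (f (m)))))
3. (f (u (f (f (u (k (w (q) (q)) (u (m) (m))) (m)))) (u (u (h (q) (m)) (h (q) (m))) (f (m)))))  →  (f (u (f (f (k (w (q) (q)) (u (m) (m))))) (u (u (h (q) (m)) (h (q) (m))) (f (m)))))
4. (f (u (f (f (k (w (q) (q)) (u (m) (m))))) (u (u (h (q) (m)) (h (q) (m))) (f (m)))))  →  (f (u (f (f (k (q) (u (m) (m))))) (u (u (h (q) (m)) (h (q) (m))) (f (m)))))
5. (f (u (f (f (k (q) (u (m) (m))))) (u (u (h (q) (m)) (h (q) (m))) (f (m)))))  →  (f (u (f (f (k (q) (m)))) (u (u (h (q) (m)) (h (q) (m))) (f (m)))))
normal form: (f (u (f (f (k (q) (m)))) (u (u (h (q) (m)) (h (q) (m))) (f (m)))))

size = 17


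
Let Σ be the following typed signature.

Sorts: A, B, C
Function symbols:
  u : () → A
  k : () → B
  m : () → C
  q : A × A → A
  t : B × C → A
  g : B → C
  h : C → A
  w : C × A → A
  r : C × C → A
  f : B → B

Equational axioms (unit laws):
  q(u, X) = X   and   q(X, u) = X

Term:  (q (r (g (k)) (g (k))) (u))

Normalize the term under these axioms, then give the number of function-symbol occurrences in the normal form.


1. (q (r (g (k)) (g (k))) (u))  →  (r (g (k)) (g (k)))
normal form: (r (g (k)) (g (k)))

size = 5


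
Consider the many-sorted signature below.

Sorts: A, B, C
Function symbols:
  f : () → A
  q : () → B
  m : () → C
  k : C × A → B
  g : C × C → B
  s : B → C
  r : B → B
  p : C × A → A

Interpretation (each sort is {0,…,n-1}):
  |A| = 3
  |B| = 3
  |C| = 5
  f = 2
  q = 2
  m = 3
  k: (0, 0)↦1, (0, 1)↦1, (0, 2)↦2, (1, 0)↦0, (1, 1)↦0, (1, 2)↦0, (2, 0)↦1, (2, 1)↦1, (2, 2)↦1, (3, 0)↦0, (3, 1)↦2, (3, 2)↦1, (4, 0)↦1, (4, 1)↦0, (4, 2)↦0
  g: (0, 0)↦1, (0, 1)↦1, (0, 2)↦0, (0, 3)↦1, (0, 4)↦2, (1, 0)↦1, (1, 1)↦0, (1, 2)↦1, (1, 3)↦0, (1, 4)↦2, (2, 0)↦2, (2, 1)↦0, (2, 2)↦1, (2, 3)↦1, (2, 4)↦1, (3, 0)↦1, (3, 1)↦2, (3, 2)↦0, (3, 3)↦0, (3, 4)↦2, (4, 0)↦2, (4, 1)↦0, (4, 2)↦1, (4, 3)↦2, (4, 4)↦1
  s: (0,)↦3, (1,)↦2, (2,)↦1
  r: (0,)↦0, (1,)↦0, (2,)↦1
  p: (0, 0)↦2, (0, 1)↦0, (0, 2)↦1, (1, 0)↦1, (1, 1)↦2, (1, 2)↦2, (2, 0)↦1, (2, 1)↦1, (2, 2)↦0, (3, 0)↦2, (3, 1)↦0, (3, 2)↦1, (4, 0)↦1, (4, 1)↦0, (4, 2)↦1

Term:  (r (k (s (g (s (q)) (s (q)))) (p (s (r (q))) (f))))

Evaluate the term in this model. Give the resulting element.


value = 0

  q = 2
  (s (q)) = s(2,) = 1
  q = 2
  (s (q)) = s(2,) = 1
  (g (s (q)) (s (q))) = g(1, 1) = 0
  (s (g (s (q)) (s (q)))) = s(0,) = 3
  q = 2
  (r (q)) = r(2,) = 1
  (s (r (q))) = s(1,) = 2
  f = 2
  (p (s (r (q))) (f)) = p(2, 2) = 0
  (k (s (g (s (q)) (s (q)))) (p (s (r (q))) (f))) = k(3, 0) = 0
  (r (k (s (g (s (q)) (s (q)))) (p (s (r (q))) (f)))) = r(0,) = 0


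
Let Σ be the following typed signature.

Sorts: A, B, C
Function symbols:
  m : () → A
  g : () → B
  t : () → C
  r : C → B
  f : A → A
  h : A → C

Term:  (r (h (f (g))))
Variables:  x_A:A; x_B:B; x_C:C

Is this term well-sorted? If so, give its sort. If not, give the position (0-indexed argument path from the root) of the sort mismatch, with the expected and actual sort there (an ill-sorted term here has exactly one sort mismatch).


      (g) : B
    (f (g)) : ✗ arg 0 at [0, 0, 0] has sort B, expected A

ill-sorted at position [0, 0, 0]: expected A, got B


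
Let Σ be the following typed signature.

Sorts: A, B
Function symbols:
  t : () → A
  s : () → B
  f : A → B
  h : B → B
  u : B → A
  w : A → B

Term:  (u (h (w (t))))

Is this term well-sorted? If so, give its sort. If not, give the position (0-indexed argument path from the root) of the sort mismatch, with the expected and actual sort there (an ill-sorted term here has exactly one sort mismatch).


well-sorted; sort = A

      (t) : A
    (w (t)) : B
  (h (w (t))) : B
(u (h (w (t)))) : A


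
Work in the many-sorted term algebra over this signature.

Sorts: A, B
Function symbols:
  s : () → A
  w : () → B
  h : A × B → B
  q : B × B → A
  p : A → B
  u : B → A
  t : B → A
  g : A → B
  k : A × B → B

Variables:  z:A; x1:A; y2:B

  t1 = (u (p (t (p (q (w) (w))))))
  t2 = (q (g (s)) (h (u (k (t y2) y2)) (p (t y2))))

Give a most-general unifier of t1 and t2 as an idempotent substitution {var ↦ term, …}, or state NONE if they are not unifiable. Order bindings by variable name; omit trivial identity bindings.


head clash or occurs-check failure — not unifiable

NONE (not unifiable)


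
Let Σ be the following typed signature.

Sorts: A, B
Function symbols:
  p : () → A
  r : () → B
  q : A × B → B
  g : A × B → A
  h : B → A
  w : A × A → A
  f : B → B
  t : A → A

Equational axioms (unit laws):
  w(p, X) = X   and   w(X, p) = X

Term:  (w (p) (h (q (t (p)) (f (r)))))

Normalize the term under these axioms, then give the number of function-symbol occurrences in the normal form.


1. (w (p) (h (q (t (p)) (f (r)))))  →  (h (q (t (p)) (f (r))))
normal form: (h (q (t (p)) (f (r))))

size = 6


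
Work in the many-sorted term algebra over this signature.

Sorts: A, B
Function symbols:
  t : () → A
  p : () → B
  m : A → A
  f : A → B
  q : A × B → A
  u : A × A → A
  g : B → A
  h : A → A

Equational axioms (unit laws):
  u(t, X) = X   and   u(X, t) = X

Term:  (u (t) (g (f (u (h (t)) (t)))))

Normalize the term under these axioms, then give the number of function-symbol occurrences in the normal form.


size = 4

1. (u (t) (g (f (u (h (t)) (t)))))  →  (g (f (u (h (t)) (t))))
2. (g (f (u (h (t)) (t))))  →  (g (f (h (t))))
normal form: (g (f (h (t))))


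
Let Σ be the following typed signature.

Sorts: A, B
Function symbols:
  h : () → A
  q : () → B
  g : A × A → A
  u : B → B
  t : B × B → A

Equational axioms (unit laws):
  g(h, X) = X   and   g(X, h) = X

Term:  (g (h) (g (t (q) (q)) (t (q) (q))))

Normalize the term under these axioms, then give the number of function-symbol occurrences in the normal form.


size = 7

1. (g (h) (g (t (q) (q)) (t (q) (q))))  →  (g (t (q) (q)) (t (q) (q)))
normal form: (g (t (q) (q)) (t (q) (q)))


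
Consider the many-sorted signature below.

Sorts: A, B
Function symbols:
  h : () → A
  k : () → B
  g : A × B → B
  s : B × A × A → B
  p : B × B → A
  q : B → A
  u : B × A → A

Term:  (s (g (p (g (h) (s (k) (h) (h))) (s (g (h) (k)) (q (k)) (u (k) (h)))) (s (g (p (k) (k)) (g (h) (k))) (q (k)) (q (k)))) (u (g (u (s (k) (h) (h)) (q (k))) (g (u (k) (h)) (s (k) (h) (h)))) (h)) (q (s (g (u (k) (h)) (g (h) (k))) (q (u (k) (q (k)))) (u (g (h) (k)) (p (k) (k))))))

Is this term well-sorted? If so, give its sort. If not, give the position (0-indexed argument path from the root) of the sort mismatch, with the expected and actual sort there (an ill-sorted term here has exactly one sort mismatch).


        (h) : A
          (k) : B
          (h) : A
          (h) : A
        (s (k) (h) (h)) : B
      (g (h) (s (k) (h) (h))) : B
          (h) : A
          (k) : B
        (g (h) (k)) : B
          (k) : B
        (q (k)) : A
          (k) : B
          (h) : A
        (u (k) (h)) : A
      (s (g (h) (k)) (q (k)) (u (k) (h))) : B
    (p (g (h) (s (k) (h) (h))) (s (g (h) (k)) (q (k)) (u (k) (h)))) : A
          (k) : B
          (k) : B
        (p (k) (k)) : A
          (h) : A
          (k) : B
        (g (h) (k)) : B
      (g (p (k) (k)) (g (h) (k))) : B
        (k) : B
      (q (k)) : A
        (k) : B
      (q (k)) : A
    (s (g (p (k) (k)) (g (h) (k))) (q (k)) (q (k))) : B
  (g (p (g (h) (s (k) (h) (h))) (s (g (h) (k)) (q (k)) (u (k) (h)))) (s (g (p (k) (k)) (g (h) (k))) (q (k)) (q (k)))) : B
          (k) : B
          (h) : A
          (h) : A
        (s (k) (h) (h)) : B
          (k) : B
        (q (k)) : A
      (u (s (k) (h) (h)) (q (k))) : A
          (k) : B
          (h) : A
        (u (k) (h)) : A
          (k) : B
          (h) : A
          (h) : A
        (s (k) (h) (h)) : B
      (g (u (k) (h)) (s (k) (h) (h))) : B
    (g (u (s (k) (h) (h)) (q (k))) (g (u (k) (h)) (s (k) (h) (h)))) : B
    (h) : A
  (u (g (u (s (k) (h) (h)) (q (k))) (g (u (k) (h)) (s (k) (h) (h)))) (h)) : A
          (k) : B
          (h) : A
        (u (k) (h)) : A
          (h) : A
          (k) : B
        (g (h) (k)) : B
      (g (u (k) (h)) (g (h) (k))) : B
          (k) : B
            (k) : B
          (q (k)) : A
        (u (k) (q (k))) : A
      (q (u (k) (q (k)))) : ✗ arg 0 at [2, 0, 1, 0] has sort A, expected B
          (h) : A
          (k) : B
        (g (h) (k)) : B
          (k) : B
          (k) : B
        (p (k) (k)) : A
      (u (g (h) (k)) (p (k) (k))) : A

ill-sorted at position [2, 0, 1, 0]: expected B, got A


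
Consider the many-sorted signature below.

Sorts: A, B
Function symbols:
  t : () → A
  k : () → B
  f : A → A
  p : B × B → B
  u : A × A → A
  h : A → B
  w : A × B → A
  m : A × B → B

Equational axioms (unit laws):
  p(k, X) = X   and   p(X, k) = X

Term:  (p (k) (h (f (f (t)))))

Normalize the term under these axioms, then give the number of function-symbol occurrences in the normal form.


size = 4

1. (p (k) (h (f (f (t)))))  →  (h (f (f (t))))
normal form: (h (f (f (t))))


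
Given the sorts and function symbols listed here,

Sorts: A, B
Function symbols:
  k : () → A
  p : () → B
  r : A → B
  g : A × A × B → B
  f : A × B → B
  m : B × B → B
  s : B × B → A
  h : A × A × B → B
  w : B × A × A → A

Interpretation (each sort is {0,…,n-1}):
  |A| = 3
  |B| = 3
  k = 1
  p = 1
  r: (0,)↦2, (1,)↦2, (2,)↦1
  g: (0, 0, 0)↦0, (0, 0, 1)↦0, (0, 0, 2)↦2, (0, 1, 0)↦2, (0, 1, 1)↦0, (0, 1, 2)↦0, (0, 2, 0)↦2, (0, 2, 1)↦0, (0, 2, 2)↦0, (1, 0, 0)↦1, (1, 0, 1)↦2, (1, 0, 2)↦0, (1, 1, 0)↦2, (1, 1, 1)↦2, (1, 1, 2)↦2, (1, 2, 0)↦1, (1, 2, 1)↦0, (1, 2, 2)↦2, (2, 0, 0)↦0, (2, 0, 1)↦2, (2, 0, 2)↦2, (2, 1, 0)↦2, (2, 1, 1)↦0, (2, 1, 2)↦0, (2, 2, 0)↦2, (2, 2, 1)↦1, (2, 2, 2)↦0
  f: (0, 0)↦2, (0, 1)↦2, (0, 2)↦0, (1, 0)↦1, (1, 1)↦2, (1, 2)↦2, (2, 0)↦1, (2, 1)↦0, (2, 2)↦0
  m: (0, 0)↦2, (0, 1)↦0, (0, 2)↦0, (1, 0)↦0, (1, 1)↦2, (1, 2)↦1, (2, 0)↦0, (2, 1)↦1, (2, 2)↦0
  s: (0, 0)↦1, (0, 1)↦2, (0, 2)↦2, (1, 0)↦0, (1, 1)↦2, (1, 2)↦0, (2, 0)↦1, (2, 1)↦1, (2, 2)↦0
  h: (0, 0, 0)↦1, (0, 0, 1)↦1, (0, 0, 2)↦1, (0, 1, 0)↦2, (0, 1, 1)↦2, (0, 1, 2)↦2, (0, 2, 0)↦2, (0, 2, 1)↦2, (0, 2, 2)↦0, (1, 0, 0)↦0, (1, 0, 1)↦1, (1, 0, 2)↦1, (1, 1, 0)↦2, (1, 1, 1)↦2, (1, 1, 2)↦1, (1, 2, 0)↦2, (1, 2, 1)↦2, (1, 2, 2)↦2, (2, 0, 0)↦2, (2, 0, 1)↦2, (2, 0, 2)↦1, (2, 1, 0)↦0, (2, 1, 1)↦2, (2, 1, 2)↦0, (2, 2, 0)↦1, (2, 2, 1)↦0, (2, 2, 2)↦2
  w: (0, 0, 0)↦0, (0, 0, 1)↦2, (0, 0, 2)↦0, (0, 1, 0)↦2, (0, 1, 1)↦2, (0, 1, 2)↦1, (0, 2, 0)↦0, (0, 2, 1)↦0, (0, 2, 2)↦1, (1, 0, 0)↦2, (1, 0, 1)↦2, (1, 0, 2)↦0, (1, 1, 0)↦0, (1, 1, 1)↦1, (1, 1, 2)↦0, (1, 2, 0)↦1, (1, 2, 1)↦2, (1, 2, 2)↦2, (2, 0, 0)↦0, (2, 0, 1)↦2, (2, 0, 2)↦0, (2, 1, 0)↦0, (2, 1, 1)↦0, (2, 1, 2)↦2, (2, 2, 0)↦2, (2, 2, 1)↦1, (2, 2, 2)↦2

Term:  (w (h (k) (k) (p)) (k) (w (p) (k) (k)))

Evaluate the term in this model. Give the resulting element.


  k = 1
  k = 1
  p = 1
  (h (k) (k) (p)) = h(1, 1, 1) = 2
  k = 1
  p = 1
  k = 1
  k = 1
  (w (p) (k) (k)) = w(1, 1, 1) = 1
  (w (h (k) (k) (p)) (k) (w (p) (k) (k))) = w(2, 1, 1) = 0

value = 0


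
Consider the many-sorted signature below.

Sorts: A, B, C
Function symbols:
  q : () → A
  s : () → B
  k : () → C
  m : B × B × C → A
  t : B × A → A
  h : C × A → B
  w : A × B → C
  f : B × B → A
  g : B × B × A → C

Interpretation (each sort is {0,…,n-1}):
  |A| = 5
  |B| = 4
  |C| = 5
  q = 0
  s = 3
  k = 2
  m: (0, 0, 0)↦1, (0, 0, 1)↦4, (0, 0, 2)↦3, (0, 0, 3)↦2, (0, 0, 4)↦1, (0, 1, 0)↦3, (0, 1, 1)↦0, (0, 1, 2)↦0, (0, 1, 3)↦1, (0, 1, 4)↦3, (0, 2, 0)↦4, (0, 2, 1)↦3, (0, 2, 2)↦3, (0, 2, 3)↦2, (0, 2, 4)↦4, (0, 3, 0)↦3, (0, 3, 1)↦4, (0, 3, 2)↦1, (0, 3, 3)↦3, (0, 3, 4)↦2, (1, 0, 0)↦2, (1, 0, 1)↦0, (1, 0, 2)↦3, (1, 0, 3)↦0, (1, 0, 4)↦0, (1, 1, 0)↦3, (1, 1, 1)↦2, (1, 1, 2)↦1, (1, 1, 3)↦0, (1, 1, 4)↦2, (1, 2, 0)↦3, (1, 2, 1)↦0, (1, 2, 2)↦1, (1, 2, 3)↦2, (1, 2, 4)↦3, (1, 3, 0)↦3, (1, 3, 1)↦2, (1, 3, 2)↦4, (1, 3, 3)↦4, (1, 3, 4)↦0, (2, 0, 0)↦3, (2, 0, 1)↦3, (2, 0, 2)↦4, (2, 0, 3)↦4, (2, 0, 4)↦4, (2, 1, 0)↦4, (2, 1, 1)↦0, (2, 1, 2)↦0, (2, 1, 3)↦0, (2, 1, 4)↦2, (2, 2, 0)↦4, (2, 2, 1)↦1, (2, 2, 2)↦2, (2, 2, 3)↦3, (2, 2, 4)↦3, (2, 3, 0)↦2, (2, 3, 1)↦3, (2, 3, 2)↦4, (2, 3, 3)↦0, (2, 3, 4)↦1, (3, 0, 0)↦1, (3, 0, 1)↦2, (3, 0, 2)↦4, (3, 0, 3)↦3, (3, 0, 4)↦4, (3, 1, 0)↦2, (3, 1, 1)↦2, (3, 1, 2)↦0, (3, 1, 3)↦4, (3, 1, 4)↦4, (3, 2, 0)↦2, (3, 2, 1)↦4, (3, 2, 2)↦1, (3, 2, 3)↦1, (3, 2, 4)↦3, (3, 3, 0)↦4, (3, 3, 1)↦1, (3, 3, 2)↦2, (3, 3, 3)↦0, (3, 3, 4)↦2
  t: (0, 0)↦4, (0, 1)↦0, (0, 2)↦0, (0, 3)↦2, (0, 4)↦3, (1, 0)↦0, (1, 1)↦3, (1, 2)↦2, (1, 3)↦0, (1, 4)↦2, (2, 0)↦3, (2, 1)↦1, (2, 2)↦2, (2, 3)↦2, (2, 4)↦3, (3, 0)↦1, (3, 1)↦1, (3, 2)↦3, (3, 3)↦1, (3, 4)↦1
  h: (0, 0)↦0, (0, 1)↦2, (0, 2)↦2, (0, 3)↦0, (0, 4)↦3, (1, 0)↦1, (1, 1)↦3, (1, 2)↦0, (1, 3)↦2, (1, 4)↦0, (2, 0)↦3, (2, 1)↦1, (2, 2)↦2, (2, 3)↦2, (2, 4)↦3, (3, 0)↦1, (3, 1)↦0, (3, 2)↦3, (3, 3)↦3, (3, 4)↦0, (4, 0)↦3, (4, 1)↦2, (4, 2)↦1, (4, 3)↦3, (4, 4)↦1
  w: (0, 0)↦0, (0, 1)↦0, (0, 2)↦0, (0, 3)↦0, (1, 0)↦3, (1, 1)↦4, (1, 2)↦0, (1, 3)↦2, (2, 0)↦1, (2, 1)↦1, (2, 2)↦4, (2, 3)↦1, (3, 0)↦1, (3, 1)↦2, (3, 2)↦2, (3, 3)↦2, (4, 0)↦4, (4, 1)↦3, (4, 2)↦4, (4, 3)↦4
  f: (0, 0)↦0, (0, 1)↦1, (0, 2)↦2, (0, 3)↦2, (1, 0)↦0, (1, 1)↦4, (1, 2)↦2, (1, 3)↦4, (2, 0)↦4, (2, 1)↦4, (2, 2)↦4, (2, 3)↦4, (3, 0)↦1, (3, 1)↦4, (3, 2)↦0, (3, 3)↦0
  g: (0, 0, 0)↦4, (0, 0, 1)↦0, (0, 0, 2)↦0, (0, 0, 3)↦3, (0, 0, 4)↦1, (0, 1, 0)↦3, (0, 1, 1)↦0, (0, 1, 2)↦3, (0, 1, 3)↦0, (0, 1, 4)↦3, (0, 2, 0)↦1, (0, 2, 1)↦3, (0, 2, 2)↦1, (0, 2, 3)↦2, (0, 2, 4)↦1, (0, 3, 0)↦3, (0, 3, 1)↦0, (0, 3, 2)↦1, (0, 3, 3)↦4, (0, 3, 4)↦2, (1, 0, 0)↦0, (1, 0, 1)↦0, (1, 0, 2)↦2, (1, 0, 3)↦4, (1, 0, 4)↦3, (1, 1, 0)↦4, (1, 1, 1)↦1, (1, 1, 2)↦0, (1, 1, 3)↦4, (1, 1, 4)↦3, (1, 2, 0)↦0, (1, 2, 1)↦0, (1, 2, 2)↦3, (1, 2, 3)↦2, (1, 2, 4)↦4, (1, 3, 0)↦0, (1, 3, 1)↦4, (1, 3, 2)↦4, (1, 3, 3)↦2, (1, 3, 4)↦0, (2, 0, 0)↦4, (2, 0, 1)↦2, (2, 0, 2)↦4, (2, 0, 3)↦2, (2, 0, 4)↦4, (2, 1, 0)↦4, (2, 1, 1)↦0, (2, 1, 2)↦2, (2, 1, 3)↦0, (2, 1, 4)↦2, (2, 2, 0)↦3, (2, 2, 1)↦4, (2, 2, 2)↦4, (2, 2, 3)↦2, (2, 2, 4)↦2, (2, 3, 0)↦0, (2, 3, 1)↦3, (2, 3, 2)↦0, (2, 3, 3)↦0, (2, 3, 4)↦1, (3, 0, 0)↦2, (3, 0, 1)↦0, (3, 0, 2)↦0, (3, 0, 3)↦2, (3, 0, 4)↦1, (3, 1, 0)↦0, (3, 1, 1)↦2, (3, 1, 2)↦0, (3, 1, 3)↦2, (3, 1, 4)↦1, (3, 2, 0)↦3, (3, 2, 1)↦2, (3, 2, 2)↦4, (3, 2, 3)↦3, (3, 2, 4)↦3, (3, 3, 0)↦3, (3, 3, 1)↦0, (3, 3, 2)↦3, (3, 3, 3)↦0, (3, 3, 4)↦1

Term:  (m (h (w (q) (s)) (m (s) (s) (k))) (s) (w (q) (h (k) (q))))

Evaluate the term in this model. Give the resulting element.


  q = 0
  s = 3
  (w (q) (s)) = w(0, 3) = 0
  s = 3
  s = 3
  k = 2
  (m (s) (s) (k)) = m(3, 3, 2) = 2
  (h (w (q) (s)) (m (s) (s) (k))) = h(0, 2) = 2
  s = 3
  q = 0
  k = 2
  q = 0
  (h (k) (q)) = h(2, 0) = 3
  (w (q) (h (k) (q))) = w(0, 3) = 0
  (m (h (w (q) (s)) (m (s) (s) (k))) (s) (w (q) (h (k) (q)))) = m(2, 3, 0) = 2

value = 2


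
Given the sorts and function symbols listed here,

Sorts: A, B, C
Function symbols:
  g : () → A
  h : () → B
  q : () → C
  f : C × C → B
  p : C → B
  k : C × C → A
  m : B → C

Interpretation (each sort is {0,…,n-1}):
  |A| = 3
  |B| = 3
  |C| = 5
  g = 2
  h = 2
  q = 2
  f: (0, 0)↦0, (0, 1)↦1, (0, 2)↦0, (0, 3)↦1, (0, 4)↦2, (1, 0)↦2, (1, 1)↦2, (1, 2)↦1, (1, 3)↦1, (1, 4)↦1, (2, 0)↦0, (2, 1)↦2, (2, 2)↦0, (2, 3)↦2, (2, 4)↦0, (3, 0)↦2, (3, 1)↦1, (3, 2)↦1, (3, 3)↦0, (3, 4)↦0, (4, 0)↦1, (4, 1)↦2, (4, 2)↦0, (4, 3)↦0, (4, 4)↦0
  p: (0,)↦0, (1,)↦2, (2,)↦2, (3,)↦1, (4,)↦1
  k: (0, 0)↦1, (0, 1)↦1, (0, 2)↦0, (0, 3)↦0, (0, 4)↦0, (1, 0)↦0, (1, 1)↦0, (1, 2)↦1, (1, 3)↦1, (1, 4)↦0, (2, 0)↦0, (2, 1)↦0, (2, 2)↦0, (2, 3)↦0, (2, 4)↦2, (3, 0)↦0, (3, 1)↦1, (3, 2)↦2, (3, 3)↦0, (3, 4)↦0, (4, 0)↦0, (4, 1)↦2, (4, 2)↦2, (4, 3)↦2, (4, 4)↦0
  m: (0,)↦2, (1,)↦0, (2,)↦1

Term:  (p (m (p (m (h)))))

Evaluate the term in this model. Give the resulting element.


value = 2

  h = 2
  (m (h)) = m(2,) = 1
  (p (m (h))) = p(1,) = 2
  (m (p (m (h)))) = m(2,) = 1
  (p (m (p (m (h))))) = p(1,) = 2


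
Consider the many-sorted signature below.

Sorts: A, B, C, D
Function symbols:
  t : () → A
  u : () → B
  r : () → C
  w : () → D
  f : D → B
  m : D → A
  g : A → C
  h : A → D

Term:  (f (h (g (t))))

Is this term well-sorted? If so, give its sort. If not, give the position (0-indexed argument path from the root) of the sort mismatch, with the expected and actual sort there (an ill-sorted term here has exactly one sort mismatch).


ill-sorted at position [0, 0]: expected A, got C

      (t) : A
    (g (t)) : C
  (h (g (t))) : ✗ arg 0 at [0, 0] has sort C, expected A


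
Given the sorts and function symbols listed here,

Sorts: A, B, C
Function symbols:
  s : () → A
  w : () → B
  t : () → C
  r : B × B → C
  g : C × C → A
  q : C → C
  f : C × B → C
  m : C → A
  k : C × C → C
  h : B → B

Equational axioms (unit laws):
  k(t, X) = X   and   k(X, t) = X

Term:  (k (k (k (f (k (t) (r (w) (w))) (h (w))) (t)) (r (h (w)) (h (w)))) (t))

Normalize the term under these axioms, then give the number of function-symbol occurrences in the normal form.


size = 12

1. (k (k (k (f (k (t) (r (w) (w))) (h (w))) (t)) (r (h (w)) (h (w)))) (t))  →  (k (k (f (k (t) (r (w) (w))) (h (w))) (t)) (r (h (w)) (h (w))))
2. (k (k (f (k (t) (r (w) (w))) (h (w))) (t)) (r (h (w)) (h (w))))  →  (k (f (k (t) (r (w) (w))) (h (w))) (r (h (w)) (h (w))))
3. (k (f (k (t) (r (w) (w))) (h (w))) (r (h (w)) (h (w))))  →  (k (f (r (w) (w)) (h (w))) (r (h (w)) (h (w))))
normal form: (k (f (r (w) (w)) (h (w))) (r (h (w)) (h (w))))


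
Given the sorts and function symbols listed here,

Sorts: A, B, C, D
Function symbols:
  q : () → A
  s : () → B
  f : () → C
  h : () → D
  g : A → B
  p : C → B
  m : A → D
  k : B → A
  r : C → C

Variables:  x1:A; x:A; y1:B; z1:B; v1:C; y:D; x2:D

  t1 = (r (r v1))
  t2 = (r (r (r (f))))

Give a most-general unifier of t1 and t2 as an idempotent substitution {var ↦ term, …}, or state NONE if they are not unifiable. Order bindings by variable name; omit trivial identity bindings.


{v1 ↦ (r (f))}


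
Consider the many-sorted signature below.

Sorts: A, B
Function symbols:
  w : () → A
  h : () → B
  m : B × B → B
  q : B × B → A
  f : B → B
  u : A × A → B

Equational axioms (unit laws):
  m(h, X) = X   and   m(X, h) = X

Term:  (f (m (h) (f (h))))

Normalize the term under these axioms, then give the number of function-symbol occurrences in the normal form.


1. (f (m (h) (f (h))))  →  (f (f (h)))
normal form: (f (f (h)))

size = 3


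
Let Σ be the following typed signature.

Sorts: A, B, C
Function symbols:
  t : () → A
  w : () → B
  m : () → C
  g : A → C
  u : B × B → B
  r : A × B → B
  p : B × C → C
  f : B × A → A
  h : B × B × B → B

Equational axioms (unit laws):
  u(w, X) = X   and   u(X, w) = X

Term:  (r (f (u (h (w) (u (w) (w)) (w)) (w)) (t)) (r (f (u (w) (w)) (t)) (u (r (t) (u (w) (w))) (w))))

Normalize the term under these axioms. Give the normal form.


1. (r (f (u (h (w) (u (w) (w)) (w)) (w)) (t)) (r (f (u (w) (w)) (t)) (u (r (t) (u (w) (w))) (w))))  →  (r (f (h (w) (u (w) (w)) (w)) (t)) (r (f (u (w) (w)) (t)) (u (r (t) (u (w) (w))) (w))))
2. (r (f (h (w) (u (w) (w)) (w)) (t)) (r (f (u (w) (w)) (t)) (u (r (t) (u (w) (w))) (w))))  →  (r (f (h (w) (w) (w)) (t)) (r (f (u (w) (w)) (t)) (u (r (t) (u (w) (w))) (w))))
3. (r (f (h (w) (w) (w)) (t)) (r (f (u (w) (w)) (t)) (u (r (t) (u (w) (w))) (w))))  →  (r (f (h (w) (w) (w)) (t)) (r (f (w) (t)) (u (r (t) (u (w) (w))) (w))))
4. (r (f (h (w) (w) (w)) (t)) (r (f (w) (t)) (u (r (t) (u (w) (w))) (w))))  →  (r (f (h (w) (w) (w)) (t)) (r (f (w) (t)) (r (t) (u (w) (w)))))
5. (r (f (h (w) (w) (w)) (t)) (r (f (w) (t)) (r (t) (u (w) (w)))))  →  (r (f (h (w) (w) (w)) (t)) (r (f (w) (t)) (r (t) (w))))

normal form = (r (f (h (w) (w) (w)) (t)) (r (f (w) (t)) (r (t) (w))))


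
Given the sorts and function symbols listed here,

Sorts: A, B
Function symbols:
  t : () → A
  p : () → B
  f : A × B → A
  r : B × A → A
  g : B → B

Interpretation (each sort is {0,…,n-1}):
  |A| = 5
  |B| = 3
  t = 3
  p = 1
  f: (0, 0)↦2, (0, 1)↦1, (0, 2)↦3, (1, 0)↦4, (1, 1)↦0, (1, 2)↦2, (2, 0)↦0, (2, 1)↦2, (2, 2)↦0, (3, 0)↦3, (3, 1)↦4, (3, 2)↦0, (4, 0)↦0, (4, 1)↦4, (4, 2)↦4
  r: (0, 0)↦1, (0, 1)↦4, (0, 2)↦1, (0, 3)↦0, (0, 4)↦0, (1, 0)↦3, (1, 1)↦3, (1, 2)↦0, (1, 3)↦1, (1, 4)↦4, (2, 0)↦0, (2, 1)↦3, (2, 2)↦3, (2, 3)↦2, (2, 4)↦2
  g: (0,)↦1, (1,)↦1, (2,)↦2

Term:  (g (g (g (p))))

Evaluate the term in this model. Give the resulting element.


value = 1

  p = 1
  (g (p)) = g(1,) = 1
  (g (g (p))) = g(1,) = 1
  (g (g (g (p)))) = g(1,) = 1


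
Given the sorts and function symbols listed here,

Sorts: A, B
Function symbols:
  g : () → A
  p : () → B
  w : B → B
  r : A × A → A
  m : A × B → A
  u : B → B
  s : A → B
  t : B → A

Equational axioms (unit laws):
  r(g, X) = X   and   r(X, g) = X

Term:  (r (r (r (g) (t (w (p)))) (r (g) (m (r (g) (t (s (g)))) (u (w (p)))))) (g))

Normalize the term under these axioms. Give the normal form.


normal form = (r (t (w (p))) (m (t (s (g))) (u (w (p)))))

1. (r (r (r (g) (t (w (p)))) (r (g) (m (r (g) (t (s (g)))) (u (w (p)))))) (g))  →  (r (r (g) (t (w (p)))) (r (g) (m (r (g) (t (s (g)))) (u (w (p))))))
2. (r (r (g) (t (w (p)))) (r (g) (m (r (g) (t (s (g)))) (u (w (p))))))  →  (r (t (w (p))) (r (g) (m (r (g) (t (s (g)))) (u (w (p))))))
3. (r (t (w (p))) (r (g) (m (r (g) (t (s (g)))) (u (w (p))))))  →  (r (t (w (p))) (m (r (g) (t (s (g)))) (u (w (p)))))
4. (r (t (w (p))) (m (r (g) (t (s (g)))) (u (w (p)))))  →  (r (t (w (p))) (m (t (s (g))) (u (w (p)))))


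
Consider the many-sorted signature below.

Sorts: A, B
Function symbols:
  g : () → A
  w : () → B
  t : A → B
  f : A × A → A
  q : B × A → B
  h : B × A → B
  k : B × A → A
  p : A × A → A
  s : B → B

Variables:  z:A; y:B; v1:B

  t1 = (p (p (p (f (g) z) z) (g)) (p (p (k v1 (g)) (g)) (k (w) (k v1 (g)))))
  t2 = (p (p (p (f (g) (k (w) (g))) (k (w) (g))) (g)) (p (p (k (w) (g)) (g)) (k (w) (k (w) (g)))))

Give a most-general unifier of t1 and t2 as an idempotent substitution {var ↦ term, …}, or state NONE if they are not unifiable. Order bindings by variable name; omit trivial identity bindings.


{v1 ↦ (w), z ↦ (k (w) (g))}


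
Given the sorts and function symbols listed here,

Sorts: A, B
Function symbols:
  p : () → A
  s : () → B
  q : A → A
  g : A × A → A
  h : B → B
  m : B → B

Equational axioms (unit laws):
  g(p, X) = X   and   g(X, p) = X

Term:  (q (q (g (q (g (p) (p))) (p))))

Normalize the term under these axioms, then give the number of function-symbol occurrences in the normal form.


1. (q (q (g (q (g (p) (p))) (p))))  →  (q (q (q (g (p) (p)))))
2. (q (q (q (g (p) (p)))))  →  (q (q (q (p))))
normal form: (q (q (q (p))))

size = 4


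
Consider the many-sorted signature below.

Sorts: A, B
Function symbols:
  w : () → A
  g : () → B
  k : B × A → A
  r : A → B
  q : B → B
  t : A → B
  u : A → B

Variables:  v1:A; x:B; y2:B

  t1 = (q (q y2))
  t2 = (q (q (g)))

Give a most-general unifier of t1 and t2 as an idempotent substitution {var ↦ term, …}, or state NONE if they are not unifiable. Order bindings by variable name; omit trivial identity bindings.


{y2 ↦ (g)}


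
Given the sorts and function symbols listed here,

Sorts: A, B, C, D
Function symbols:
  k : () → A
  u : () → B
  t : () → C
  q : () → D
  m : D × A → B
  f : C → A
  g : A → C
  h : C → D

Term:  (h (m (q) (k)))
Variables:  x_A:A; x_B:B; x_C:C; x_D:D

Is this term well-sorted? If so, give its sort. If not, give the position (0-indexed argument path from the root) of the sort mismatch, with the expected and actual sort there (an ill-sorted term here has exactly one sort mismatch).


ill-sorted at position [0]: expected C, got B

    (q) : D
    (k) : A
  (m (q) (k)) : B
(h (m (q) (k))) : ✗ arg 0 at [0] has sort B, expected C


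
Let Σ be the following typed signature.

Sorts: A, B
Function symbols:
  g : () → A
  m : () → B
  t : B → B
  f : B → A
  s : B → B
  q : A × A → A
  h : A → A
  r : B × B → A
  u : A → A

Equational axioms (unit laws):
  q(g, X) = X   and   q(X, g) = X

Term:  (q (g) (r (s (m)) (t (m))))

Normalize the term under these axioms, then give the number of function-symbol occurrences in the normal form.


1. (q (g) (r (s (m)) (t (m))))  →  (r (s (m)) (t (m)))
normal form: (r (s (m)) (t (m)))

size = 5


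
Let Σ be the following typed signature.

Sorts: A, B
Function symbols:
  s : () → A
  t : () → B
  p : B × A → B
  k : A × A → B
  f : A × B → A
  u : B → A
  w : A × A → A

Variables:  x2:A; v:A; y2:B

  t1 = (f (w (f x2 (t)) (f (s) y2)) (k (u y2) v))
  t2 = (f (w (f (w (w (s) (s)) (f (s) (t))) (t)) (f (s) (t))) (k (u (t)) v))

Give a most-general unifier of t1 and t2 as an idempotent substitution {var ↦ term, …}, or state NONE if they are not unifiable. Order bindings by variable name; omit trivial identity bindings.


{x2 ↦ (w (w (s) (s)) (f (s) (t))), y2 ↦ (t)}


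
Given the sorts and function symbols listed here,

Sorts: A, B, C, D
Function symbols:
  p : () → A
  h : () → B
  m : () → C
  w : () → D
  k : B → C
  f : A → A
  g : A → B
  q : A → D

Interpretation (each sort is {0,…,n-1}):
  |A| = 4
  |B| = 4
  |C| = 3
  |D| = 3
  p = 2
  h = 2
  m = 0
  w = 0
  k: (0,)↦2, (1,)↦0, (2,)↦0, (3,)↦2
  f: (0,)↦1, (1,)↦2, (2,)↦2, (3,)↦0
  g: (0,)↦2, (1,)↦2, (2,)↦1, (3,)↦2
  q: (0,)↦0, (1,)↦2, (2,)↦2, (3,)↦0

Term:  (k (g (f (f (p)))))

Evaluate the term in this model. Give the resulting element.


value = 0

  p = 2
  (f (p)) = f(2,) = 2
  (f (f (p))) = f(2,) = 2
  (g (f (f (p)))) = g(2,) = 1
  (k (g (f (f (p))))) = k(1,) = 0


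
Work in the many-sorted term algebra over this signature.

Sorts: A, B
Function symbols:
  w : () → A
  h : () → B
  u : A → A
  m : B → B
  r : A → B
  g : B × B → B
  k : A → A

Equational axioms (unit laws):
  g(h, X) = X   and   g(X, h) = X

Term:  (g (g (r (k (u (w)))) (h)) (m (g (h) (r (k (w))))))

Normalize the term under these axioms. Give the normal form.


normal form = (g (r (k (u (w)))) (m (r (k (w)))))

1. (g (g (r (k (u (w)))) (h)) (m (g (h) (r (k (w))))))  →  (g (r (k (u (w)))) (m (g (h) (r (k (w))))))
2. (g (r (k (u (w)))) (m (g (h) (r (k (w))))))  →  (g (r (k (u (w)))) (m (r (k (w)))))


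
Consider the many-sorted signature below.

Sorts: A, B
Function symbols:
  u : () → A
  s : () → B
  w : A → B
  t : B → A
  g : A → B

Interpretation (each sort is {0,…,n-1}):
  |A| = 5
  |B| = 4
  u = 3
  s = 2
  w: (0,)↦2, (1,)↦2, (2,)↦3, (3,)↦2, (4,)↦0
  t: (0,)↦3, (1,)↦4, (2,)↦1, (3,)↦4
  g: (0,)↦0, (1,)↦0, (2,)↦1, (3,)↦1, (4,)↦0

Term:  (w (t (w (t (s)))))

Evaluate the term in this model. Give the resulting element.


value = 2

  s = 2
  (t (s)) = t(2,) = 1
  (w (t (s))) = w(1,) = 2
  (t (w (t (s)))) = t(2,) = 1
  (w (t (w (t (s))))) = w(1,) = 2


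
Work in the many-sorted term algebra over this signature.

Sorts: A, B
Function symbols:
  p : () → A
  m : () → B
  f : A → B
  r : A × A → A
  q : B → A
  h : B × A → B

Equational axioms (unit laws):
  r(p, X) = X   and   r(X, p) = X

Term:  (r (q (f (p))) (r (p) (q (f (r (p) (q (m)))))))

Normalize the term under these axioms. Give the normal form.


1. (r (q (f (p))) (r (p) (q (f (r (p) (q (m)))))))  →  (r (q (f (p))) (q (f (r (p) (q (m))))))
2. (r (q (f (p))) (q (f (r (p) (q (m))))))  →  (r (q (f (p))) (q (f (q (m)))))

normal form = (r (q (f (p))) (q (f (q (m)))))


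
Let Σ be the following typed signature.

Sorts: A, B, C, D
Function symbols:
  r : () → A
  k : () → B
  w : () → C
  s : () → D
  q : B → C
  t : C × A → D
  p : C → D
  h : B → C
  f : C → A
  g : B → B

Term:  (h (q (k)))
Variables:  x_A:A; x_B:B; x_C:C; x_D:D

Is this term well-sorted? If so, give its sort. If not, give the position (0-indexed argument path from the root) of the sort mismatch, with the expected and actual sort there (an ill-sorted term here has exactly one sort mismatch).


ill-sorted at position [0]: expected B, got C

    (k) : B
  (q (k)) : C
(h (q (k))) : ✗ arg 0 at [0] has sort C, expected B


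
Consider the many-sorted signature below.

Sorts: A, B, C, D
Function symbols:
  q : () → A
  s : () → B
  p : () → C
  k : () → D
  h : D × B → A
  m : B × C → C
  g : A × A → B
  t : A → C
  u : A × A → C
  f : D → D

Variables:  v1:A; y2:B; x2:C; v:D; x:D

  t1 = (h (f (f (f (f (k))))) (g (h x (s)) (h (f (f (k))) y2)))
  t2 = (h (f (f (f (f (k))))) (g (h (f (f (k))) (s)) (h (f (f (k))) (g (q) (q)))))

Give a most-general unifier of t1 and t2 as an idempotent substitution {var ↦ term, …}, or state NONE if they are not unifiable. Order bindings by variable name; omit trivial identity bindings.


{x ↦ (f (f (k))), y2 ↦ (g (q) (q))}


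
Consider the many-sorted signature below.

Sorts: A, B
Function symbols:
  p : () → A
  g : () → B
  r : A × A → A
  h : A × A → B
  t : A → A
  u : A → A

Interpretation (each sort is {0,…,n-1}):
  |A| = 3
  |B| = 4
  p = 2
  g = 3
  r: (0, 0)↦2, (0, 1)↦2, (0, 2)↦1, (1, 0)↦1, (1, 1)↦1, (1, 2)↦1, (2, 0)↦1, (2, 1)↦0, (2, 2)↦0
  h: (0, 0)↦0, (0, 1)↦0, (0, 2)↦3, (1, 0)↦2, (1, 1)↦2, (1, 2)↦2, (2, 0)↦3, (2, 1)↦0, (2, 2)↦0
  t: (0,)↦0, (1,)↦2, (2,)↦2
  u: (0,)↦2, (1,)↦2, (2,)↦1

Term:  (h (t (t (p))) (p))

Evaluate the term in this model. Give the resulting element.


  p = 2
  (t (p)) = t(2,) = 2
  (t (t (p))) = t(2,) = 2
  p = 2
  (h (t (t (p))) (p)) = h(2, 2) = 0

value = 0


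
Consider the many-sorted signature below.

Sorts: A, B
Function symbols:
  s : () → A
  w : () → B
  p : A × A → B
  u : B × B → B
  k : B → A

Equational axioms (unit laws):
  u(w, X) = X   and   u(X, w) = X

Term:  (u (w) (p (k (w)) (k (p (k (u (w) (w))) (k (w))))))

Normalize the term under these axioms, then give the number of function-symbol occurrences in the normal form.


1. (u (w) (p (k (w)) (k (p (k (u (w) (w))) (k (w))))))  →  (p (k (w)) (k (p (k (u (w) (w))) (k (w)))))
2. (p (k (w)) (k (p (k (u (w) (w))) (k (w)))))  →  (p (k (w)) (k (p (k (w)) (k (w)))))
normal form: (p (k (w)) (k (p (k (w)) (k (w)))))

size = 9


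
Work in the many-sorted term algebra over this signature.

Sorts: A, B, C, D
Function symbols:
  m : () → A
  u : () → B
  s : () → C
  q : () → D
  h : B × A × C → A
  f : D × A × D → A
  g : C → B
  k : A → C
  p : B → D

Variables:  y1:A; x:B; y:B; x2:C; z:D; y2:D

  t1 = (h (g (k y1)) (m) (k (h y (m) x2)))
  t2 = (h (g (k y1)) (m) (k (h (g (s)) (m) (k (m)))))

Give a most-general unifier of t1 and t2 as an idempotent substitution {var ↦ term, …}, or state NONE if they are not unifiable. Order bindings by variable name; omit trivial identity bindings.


{x2 ↦ (k (m)), y ↦ (g (s))}


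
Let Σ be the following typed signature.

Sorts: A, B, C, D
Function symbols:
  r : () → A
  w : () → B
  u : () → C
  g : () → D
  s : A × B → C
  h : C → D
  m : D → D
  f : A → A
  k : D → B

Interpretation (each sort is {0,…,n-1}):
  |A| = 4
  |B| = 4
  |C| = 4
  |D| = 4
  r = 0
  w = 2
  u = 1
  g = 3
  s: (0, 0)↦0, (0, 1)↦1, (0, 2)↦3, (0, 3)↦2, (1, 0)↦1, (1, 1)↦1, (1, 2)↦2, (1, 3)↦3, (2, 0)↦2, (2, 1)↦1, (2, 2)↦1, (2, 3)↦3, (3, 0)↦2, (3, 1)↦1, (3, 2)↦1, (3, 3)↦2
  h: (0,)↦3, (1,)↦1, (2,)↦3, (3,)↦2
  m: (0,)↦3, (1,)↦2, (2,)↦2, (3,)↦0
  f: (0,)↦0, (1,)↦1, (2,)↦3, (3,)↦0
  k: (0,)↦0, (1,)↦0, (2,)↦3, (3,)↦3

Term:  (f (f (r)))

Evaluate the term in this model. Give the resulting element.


value = 0

  r = 0
  (f (r)) = f(0,) = 0
  (f (f (r))) = f(0,) = 0


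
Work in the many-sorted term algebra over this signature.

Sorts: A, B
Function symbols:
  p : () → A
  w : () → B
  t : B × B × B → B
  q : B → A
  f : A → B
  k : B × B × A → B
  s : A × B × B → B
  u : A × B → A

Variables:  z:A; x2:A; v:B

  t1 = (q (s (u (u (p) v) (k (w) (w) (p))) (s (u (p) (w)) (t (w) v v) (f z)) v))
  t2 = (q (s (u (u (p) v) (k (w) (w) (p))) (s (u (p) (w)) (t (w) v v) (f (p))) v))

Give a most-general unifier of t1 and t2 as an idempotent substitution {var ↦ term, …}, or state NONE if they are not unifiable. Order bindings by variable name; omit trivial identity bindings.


{z ↦ (p)}


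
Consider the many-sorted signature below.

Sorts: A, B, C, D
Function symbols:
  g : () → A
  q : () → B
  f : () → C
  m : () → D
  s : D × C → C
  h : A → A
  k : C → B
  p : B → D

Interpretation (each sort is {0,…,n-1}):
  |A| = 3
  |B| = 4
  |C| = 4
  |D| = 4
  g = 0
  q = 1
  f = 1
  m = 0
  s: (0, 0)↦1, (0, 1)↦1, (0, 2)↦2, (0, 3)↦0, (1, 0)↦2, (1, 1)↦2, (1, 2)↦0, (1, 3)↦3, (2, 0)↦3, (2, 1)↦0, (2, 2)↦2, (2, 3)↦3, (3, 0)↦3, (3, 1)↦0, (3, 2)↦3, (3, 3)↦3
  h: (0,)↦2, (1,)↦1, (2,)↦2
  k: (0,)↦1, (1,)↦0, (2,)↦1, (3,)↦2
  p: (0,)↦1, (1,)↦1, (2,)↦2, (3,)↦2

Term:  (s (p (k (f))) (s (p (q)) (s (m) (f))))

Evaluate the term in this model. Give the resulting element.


value = 0

  f = 1
  (k (f)) = k(1,) = 0
  (p (k (f))) = p(0,) = 1
  q = 1
  (p (q)) = p(1,) = 1
  m = 0
  f = 1
  (s (m) (f)) = s(0, 1) = 1
  (s (p (q)) (s (m) (f))) = s(1, 1) = 2
  (s (p (k (f))) (s (p (q)) (s (m) (f)))) = s(1, 2) = 0


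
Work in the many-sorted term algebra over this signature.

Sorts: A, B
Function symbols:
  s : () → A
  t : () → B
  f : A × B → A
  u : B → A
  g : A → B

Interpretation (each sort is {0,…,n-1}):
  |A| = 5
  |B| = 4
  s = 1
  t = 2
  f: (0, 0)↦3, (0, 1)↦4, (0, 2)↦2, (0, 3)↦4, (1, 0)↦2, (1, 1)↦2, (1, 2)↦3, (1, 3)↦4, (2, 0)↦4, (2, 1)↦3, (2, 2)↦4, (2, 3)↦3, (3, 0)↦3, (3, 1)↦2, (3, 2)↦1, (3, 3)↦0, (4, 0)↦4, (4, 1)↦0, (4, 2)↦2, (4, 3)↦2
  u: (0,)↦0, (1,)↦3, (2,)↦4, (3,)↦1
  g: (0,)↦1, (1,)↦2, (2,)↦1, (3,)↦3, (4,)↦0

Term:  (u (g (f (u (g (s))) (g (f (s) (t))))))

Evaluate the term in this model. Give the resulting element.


value = 3

  s = 1
  (g (s)) = g(1,) = 2
  (u (g (s))) = u(2,) = 4
  s = 1
  t = 2
  (f (s) (t)) = f(1, 2) = 3
  (g (f (s) (t))) = g(3,) = 3
  (f (u (g (s))) (g (f (s) (t)))) = f(4, 3) = 2
  (g (f (u (g (s))) (g (f (s) (t))))) = g(2,) = 1
  (u (g (f (u (g (s))) (g (f (s) (t)))))) = u(1,) = 3


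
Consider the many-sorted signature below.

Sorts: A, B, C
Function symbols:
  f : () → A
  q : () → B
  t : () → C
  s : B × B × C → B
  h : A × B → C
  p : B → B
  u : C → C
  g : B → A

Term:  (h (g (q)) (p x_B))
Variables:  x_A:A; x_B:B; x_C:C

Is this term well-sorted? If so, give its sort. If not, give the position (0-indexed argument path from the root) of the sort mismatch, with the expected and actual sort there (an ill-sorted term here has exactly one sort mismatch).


well-sorted; sort = C

    (q) : B
  (g (q)) : A
    x_B : B
  (p x_B) : B
(h (g (q)) (p x_B)) : C


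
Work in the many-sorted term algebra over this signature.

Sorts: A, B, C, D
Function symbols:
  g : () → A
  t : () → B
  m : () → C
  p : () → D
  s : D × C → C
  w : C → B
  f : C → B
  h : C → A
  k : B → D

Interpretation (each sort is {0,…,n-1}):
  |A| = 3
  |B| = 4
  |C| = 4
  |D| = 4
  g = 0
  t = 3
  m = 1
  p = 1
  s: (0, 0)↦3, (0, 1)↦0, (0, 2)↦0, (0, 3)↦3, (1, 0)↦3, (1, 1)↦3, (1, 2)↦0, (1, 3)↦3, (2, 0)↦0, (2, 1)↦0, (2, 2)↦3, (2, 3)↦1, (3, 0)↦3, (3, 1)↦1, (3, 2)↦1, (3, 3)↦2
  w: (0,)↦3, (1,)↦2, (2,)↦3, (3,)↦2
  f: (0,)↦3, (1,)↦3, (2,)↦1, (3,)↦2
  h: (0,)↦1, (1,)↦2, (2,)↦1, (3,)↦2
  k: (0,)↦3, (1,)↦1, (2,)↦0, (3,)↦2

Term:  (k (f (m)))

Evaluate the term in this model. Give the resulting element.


  m = 1
  (f (m)) = f(1,) = 3
  (k (f (m))) = k(3,) = 2

value = 2


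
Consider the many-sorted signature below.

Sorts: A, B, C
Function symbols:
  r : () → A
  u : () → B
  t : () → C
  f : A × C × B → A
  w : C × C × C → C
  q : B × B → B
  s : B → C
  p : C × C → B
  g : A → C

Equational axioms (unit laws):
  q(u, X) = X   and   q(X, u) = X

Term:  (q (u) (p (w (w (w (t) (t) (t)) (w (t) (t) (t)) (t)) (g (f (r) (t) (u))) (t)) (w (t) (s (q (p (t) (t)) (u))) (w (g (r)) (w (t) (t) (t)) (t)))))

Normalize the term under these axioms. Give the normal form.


1. (q (u) (p (w (w (w (t) (t) (t)) (w (t) (t) (t)) (t)) (g (f (r) (t) (u))) (t)) (w (t) (s (q (p (t) (t)) (u))) (w (g (r)) (w (t) (t) (t)) (t)))))  →  (p (w (w (w (t) (t) (t)) (w (t) (t) (t)) (t)) (g (f (r) (t) (u))) (t)) (w (t) (s (q (p (t) (t)) (u))) (w (g (r)) (w (t) (t) (t)) (t))))
2. (p (w (w (w (t) (t) (t)) (w (t) (t) (t)) (t)) (g (f (r) (t) (u))) (t)) (w (t) (s (q (p (t) (t)) (u))) (w (g (r)) (w (t) (t) (t)) (t))))  →  (p (w (w (w (t) (t) (t)) (w (t) (t) (t)) (t)) (g (f (r) (t) (u))) (t)) (w (t) (s (p (t) (t))) (w (g (r)) (w (t) (t) (t)) (t))))

normal form = (p (w (w (w (t) (t) (t)) (w (t) (t) (t)) (t)) (g (f (r) (t) (u))) (t)) (w (t) (s (p (t) (t))) (w (g (r)) (w (t) (t) (t)) (t))))
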